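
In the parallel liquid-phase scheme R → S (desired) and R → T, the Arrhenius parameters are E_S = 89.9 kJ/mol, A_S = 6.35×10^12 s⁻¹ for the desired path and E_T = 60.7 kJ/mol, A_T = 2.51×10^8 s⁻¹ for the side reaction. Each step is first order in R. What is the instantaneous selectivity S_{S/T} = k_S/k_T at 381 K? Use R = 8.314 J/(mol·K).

k_S/k_T = (A_S/A_T)·exp[−(E_S−E_T)/(RT)] = (A_S/A_T)·exp[(E_T−E_S)/(RT)].
(E_T−E_S)/(RT) = (60.7−89.9)×10³/(8.314×381) = -29200/3168 = -9.218.
k_S/k_T = (6.35×10^12/2.51×10^8)·exp(-9.218) = 25299 × 9.921×10^-5 = 2.51.

2.51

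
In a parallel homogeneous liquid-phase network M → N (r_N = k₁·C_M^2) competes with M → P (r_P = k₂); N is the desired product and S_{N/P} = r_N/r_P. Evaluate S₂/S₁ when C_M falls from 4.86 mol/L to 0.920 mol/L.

0.0358

S_{N/P} = (k₁/k₂)·C_M^2, so S₂/S₁ = (C_{M,2}/C_{M,1})^2.
= (0.920/4.86)^2 = (0.1893)^2 = 0.0358.
Selectivity toward N falls as C_M falls — high-concentration operation is favoured.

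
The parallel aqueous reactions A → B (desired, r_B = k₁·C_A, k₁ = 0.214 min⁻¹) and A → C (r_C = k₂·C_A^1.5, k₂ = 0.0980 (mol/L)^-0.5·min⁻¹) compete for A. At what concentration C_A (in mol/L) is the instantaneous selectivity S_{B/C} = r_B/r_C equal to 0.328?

44.3 mol/L

S_{B/C} = (k₁/k₂)·C_A^-0.5 ⇒ C_A = (S·k₂/k₁)^(-2).
= (0.328×0.0980/0.214)^(-2) = (0.1502)^(-2) = 44.3 mol/L.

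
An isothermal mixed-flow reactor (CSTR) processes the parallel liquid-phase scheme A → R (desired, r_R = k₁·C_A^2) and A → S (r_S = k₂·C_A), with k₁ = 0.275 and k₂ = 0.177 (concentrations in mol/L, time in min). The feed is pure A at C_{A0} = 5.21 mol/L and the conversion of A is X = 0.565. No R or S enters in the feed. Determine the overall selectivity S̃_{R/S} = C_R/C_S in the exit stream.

3.52

Exit C_A = C_{A0}(1−X) = 5.21×0.435 = 2.266 mol/L.
In a CSTR the entire volume is at exit conditions, so r_R = 0.275×2.266^2 = 1.412 and r_S = 0.177×2.266 = 0.4011.
Overall selectivity = C_R/C_S = r_Rτ/(r_Sτ) = r_R/r_S = 3.52.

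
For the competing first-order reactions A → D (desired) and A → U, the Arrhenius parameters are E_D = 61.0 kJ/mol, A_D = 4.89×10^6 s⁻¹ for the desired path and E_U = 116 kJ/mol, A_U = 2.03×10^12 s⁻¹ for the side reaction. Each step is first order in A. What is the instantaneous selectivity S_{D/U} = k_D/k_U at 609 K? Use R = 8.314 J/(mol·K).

k_D/k_U = (A_D/A_U)·exp[−(E_D−E_U)/(RT)] = (A_D/A_U)·exp[(E_U−E_D)/(RT)].
(E_U−E_D)/(RT) = (116−61.0)×10³/(8.314×609) = 55000/5063 = 10.86.
k_D/k_U = (4.89×10^6/2.03×10^12)·exp(10.86) = 2.409×10^-6 × 52190 = 0.126.
Since E_D < E_U, lowering the temperature improves selectivity toward D.

0.126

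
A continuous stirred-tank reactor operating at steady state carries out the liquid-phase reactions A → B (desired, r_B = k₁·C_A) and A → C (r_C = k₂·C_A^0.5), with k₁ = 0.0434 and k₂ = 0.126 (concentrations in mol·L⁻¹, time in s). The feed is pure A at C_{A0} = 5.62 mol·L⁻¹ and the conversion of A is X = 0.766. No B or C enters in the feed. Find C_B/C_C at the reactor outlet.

0.395

Exit C_A = C_{A0}(1−X) = 5.62×0.234 = 1.315 mol·L⁻¹.
A CSTR operates uniformly at the exit composition, giving r_B = 0.05707 and r_C = 0.1445 (each k·C_A^n at C_A = 1.315).
Overall selectivity = C_B/C_C = r_Bτ/(r_Cτ) = r_B/r_C = 0.395.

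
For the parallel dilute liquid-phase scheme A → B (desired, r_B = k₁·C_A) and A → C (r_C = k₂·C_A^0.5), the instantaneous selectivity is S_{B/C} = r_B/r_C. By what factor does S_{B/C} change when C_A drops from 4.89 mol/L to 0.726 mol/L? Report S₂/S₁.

0.385

S_{B/C} = (k₁/k₂)·C_A^0.5, so S₂/S₁ = (C_{A,2}/C_{A,1})^0.5.
= (0.726/4.89)^0.5 = (0.1485)^0.5 = 0.385.
Selectivity toward B falls as C_A falls — high-concentration operation is favoured.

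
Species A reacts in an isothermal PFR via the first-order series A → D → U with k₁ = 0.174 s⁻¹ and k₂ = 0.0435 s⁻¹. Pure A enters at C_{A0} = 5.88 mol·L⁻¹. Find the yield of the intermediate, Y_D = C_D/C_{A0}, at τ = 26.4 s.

Solving the coupled first-order balances gives C_D(τ) = [k₁/(k₂−k₁)]·C_{A0}·(e^(−k₁τ) − e^(−k₂τ)).
e^(−k₁τ) = e^(−0.174×26.4) = e^(−4.594) = 0.01012; e^(−k₂τ) = e^(−1.148) = 0.3171.
C_D = 0.174×5.88/(0.0435−0.174) × (0.01012−0.3171) = (-7.840)×(-0.3070) = 2.407 mol·L⁻¹.
Y_D = C_D/C_{A0} = 2.407/5.88 = 0.409.

0.409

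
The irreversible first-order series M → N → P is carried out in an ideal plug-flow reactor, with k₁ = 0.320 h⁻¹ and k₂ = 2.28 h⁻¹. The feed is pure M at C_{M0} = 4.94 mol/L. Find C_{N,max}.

0.503 mol/L

Evaluating C_N at τ_opt = ln(k₂/k₁)/(k₂−k₁) gives C_{N,max}/C_{M0} = (k₁/k₂)^[k₂/(k₂−k₁)].
= (0.320/2.28)^(2.28/(2.28−0.320)) = (0.1404)^(1.163) = 0.1019.
C_{N,max} = 0.1019×4.94 = 0.503 mol/L.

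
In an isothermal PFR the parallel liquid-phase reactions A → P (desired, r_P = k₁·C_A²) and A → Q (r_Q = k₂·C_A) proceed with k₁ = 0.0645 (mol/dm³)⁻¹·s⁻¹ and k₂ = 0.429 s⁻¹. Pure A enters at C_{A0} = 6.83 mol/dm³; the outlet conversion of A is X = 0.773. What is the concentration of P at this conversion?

1.97 mol/dm³

C_A = C_{A0}(1−X) = 1.550 mol/dm³.
Along a PFR/batch, dC_Q/dC_A = −r_Q/(r_P+r_Q) = −k₂/(k₂+k₁·C_A).
Integrating from C_{A0} to C_A: C_Q = (0.429/0.0645)·ln[(0.429+0.0645·6.83)/(0.429+0.0645·1.55)] = 6.651·ln(0.8695/0.5290) = 3.305 mol/dm³.
Then C_P = (C_{A0}−C_A) − C_Q = 5.280 − 3.305 = 1.974 mol/dm³.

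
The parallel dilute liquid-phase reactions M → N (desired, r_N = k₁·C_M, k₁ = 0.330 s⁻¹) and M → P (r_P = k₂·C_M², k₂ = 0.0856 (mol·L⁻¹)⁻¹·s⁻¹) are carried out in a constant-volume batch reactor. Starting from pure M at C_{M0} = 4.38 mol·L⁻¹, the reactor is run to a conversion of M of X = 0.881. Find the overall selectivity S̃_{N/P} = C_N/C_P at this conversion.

1.71

C_M = C_{M0}(1−X) = 0.5212 mol·L⁻¹.
Along a PFR/batch, dC_N/dC_M = −r_N/(r_N+r_P) = −k₁/(k₁+k₂·C_M).
Integrating from C_{M0} to C_M: C_N = (0.330/0.0856)·ln[(0.330+0.0856·4.38)/(0.330+0.0856·0.521)] = 3.855·ln(0.7049/0.3746) = 2.437 mol·L⁻¹.
C_P = (C_{M0}−C_M)−C_N = 1.422 mol·L⁻¹; S̃_{N/P} = 2.437/1.422 = 1.71.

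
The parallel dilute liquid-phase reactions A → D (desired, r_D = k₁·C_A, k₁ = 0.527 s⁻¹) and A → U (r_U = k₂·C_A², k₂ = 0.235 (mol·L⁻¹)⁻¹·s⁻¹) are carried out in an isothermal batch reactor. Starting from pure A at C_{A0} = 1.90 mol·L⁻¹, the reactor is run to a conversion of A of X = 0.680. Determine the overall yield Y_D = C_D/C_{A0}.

C_A = C_{A0}(1−X) = 0.6080 mol·L⁻¹.
Along a PFR/batch, dC_D/dC_A = −r_D/(r_D+r_U) = −k₁/(k₁+k₂·C_A).
Integrating from C_{A0} to C_A: C_D = (0.527/0.235)·ln[(0.527+0.235·1.90)/(0.527+0.235·0.608)] = 2.243·ln(0.9735/0.6699) = 0.8383 mol·L⁻¹.
Y_D = C_D/C_{A0} = 0.8383/1.90 = 0.441.

0.441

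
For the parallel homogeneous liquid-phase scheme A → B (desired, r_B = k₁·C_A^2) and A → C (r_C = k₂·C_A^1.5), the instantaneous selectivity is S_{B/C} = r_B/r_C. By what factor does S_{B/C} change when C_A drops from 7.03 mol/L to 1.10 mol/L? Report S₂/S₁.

0.396

S_{B/C} = (k₁/k₂)·C_A^0.5, so S₂/S₁ = (C_{A,2}/C_{A,1})^0.5.
= (1.10/7.03)^0.5 = (0.1565)^0.5 = 0.396.
Selectivity toward B falls as C_A falls — high-concentration operation is favoured.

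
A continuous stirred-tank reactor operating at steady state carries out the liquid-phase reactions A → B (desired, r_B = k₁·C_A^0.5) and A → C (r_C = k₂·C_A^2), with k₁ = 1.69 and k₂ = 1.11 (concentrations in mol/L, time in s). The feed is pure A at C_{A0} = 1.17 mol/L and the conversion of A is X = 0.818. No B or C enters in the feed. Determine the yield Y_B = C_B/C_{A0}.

0.768

Exit C_A = C_{A0}(1−X) = 1.17×0.182 = 0.2129 mol/L.
Rates in a CSTR are evaluated at the outlet concentration: r_B = 1.69×0.2129^0.5 = 0.7799, r_C = 1.11×0.2129^2 = 0.05033.
Fraction of consumed A going to B: r_B/(r_B+r_C) = 0.9394.
C_B = 0.9394·C_{A0}·X = 0.9394×1.17×0.818 = 0.899 mol/L; Y_B = C_B/C_{A0} = 0.768.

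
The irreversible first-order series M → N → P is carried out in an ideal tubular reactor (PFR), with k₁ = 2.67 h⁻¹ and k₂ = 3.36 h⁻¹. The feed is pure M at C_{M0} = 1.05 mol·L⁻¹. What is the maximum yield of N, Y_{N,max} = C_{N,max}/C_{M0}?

For a first-order series the maximum intermediate yield is C_{N,max}/C_{M0} = (k₁/k₂)^[k₂/(k₂−k₁)].
= (2.67/3.36)^(3.36/(3.36−2.67)) = (0.7946)^(4.870) = 0.3265.

0.326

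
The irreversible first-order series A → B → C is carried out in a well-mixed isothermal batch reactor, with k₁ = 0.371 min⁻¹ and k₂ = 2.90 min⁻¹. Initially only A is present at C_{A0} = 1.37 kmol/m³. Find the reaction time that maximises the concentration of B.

For first-order series the maximum of C_B occurs at t_opt = ln(k₂/k₁)/(k₂−k₁).
= ln(2.90/0.371)/(2.90−0.371) = ln(7.817)/2.529 = 2.056/2.529 = 0.813 min.

0.813 min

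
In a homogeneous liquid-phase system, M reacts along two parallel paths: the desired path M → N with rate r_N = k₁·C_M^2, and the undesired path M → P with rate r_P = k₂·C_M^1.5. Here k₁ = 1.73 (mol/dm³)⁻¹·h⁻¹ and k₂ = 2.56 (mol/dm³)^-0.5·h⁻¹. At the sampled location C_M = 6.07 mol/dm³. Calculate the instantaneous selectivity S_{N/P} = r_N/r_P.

S_{N/P} = r_N/r_P = (k₁·C_M^2)/(k₂·C_M^1.5) = (k₁/k₂)·C_M^0.5.
= (1.73×6.070^2) / (2.56×6.070^1.5) = 63.74/38.28 = 1.66.

1.66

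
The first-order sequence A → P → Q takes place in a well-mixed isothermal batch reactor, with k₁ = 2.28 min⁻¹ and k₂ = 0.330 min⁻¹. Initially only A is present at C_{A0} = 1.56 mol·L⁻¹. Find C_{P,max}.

1.12 mol·L⁻¹

Evaluating C_P at t_opt = ln(k₂/k₁)/(k₂−k₁) gives C_{P,max}/C_{A0} = (k₁/k₂)^[k₂/(k₂−k₁)].
= (2.28/0.330)^(0.330/(0.330−2.28)) = (6.909)^(-0.1692) = 0.7210.
C_{P,max} = 0.7210×1.56 = 1.12 mol·L⁻¹.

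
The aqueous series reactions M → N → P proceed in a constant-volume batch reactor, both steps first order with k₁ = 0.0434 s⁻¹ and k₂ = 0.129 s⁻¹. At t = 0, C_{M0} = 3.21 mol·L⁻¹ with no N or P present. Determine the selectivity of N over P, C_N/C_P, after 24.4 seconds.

0.309

The intermediate concentration in a first-order A→B→C sequence is C_N = k₁C_{M0}(e^(−k₁t) − e^(−k₂t))/(k₂−k₁).
e^(−k₁t) = e^(−0.0434×24.4) = e^(−1.059) = 0.3468; e^(−k₂t) = e^(−3.148) = 0.04296.
C_N = 0.0434×3.21/(0.129−0.0434) × (0.3468−0.04296) = 1.627×0.3039 = 0.4945 mol·L⁻¹.
C_M = C_{M0}e^(−k₁t) = 1.113 mol·L⁻¹, so C_P = C_{M0}−C_M−C_N = 1.602 mol·L⁻¹; C_N/C_P = 0.309.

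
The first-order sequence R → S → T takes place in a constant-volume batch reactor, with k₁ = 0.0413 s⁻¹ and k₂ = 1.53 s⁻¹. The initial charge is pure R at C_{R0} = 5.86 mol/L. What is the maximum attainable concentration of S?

0.143 mol/L

For a first-order series the maximum intermediate yield is C_{S,max}/C_{R0} = (k₁/k₂)^[k₂/(k₂−k₁)].
= (0.0413/1.53)^(1.53/(1.53−0.0413)) = (0.02699)^(1.028) = 0.02442.
C_{S,max} = 0.02442×5.86 = 0.143 mol/L.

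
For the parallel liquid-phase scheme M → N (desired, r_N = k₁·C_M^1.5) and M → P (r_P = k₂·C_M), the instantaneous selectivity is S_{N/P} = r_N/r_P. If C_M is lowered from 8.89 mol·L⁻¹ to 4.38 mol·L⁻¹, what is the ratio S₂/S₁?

0.702

S_{N/P} = (k₁/k₂)·C_M^0.5, so S₂/S₁ = (C_{M,2}/C_{M,1})^0.5.
= (4.38/8.89)^0.5 = (0.4927)^0.5 = 0.702.
Selectivity toward N falls as C_M falls — high-concentration operation is favoured.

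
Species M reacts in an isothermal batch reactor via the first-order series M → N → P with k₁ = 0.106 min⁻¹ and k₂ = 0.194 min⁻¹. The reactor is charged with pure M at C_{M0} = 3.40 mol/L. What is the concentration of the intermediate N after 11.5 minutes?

0.770 mol/L

For first-order series with pure M initially, C_N(t) = k₁C_{M0}/(k₂−k₁)·(e^(−k₁t) − e^(−k₂t)).
e^(−k₁t) = e^(−0.106×11.5) = e^(−1.219) = 0.2955; e^(−k₂t) = e^(−2.231) = 0.1074.
C_N = 0.106×3.40/(0.194−0.106) × (0.2955−0.1074) = 4.095×0.1881 = 0.7704 mol/L.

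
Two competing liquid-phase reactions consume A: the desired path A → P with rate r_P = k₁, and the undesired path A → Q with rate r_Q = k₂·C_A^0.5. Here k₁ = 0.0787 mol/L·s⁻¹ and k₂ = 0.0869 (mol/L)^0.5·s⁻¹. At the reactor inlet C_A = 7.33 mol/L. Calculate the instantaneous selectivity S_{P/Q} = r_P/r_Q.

S_{P/Q} = r_P/r_Q = (k₁)/(k₂·C_A^0.5) = (k₁/k₂)·C_A^-0.5.
= (0.0787) / (0.0869×7.330^0.5) = 0.07870/0.2353 = 0.335.
The undesired path is higher order in A, so low C_A (CSTR or dilute feed) favours P.

0.335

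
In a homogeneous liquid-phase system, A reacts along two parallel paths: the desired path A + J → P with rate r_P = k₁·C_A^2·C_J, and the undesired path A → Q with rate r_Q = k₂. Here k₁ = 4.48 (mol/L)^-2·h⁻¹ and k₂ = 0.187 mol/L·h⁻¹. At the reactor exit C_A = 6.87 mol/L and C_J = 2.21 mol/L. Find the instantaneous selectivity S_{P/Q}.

S_{P/Q} = r_P/r_Q = (k₁·C_A^2·C_J)/(k₂) = (k₁/k₂)·C_A^2·C_J.
= (4.48×6.870^2×2.210) / (0.187) = 467.3/0.1870 = 2499.
Since the desired path is higher order in A, keeping C_A high (PFR or concentrated feed) favours P.

2499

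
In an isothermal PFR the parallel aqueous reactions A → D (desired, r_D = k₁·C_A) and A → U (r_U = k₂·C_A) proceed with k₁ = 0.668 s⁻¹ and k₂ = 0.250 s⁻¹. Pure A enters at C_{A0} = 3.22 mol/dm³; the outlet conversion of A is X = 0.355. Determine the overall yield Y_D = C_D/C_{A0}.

0.258

C_A = C_{A0}(1−X) = 2.077 mol/dm³.
Both paths are first order in A, so the instantaneous fraction to D is constant: dC_D/d(−C_A) = k₁/(k₁+k₂) = 0.7277.
C_D = 0.7277·(C_{A0}−C_A) = 0.7277×1.143 = 0.832 mol/dm³.
Y_D = C_D/C_{A0} = 0.8318/3.22 = 0.258.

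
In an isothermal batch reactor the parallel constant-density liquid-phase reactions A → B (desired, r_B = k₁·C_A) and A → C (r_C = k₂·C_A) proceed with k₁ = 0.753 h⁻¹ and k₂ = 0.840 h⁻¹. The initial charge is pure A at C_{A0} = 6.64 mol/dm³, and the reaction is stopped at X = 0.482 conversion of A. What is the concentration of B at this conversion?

1.51 mol/dm³

C_A = C_{A0}(1−X) = 3.440 mol/dm³.
Both paths are first order in A, so the instantaneous fraction to B is constant: dC_B/d(−C_A) = k₁/(k₁+k₂) = 0.4727.
C_B = 0.4727·(C_{A0}−C_A) = 0.4727×3.200 = 1.51 mol/dm³.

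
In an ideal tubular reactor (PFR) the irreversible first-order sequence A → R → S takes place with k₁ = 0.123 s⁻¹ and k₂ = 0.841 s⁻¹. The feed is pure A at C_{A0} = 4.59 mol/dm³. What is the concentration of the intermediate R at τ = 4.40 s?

For first-order series with pure A initially, C_R(τ) = k₁C_{A0}/(k₂−k₁)·(e^(−k₁τ) − e^(−k₂τ)).
e^(−k₁τ) = e^(−0.123×4.40) = e^(−0.5412) = 0.5820; e^(−k₂τ) = e^(−3.700) = 0.02471.
C_R = 0.123×4.59/(0.841−0.123) × (0.5820−0.02471) = 0.7863×0.5573 = 0.4382 mol/dm³.

0.438 mol/dm³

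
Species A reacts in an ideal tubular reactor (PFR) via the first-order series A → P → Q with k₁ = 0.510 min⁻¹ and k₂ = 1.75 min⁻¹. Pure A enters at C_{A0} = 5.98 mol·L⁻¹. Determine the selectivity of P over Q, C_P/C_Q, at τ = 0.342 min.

Solving the coupled first-order balances gives C_P(τ) = [k₁/(k₂−k₁)]·C_{A0}·(e^(−k₁τ) − e^(−k₂τ)).
e^(−k₁τ) = e^(−0.510×0.342) = e^(−0.1744) = 0.8399; e^(−k₂τ) = e^(−0.5985) = 0.5496.
C_P = 0.510×5.98/(1.75−0.510) × (0.8399−0.5496) = 2.460×0.2903 = 0.7140 mol·L⁻¹.
C_A = C_{A0}e^(−k₁τ) = 5.023 mol·L⁻¹, so C_Q = C_{A0}−C_A−C_P = 0.2431 mol·L⁻¹; C_P/C_Q = 2.94.

2.94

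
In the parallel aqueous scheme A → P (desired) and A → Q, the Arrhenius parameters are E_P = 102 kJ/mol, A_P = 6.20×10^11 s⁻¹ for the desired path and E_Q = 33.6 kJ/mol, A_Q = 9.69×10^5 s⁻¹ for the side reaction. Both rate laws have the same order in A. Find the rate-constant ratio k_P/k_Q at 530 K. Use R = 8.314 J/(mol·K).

0.116

Since both paths have the same order in A, the concentration cancels and S_{P/Q} = k_P/k_Q = (A_P/A_Q)·exp[(E_Q−E_P)/(RT)].
(E_Q−E_P)/(RT) = (33.6−102)×10³/(8.314×530) = -68400/4406 = -15.52.
k_P/k_Q = (6.20×10^11/9.69×10^5)·exp(-15.52) = 6.398×10^5 × 1.814×10^-7 = 0.116.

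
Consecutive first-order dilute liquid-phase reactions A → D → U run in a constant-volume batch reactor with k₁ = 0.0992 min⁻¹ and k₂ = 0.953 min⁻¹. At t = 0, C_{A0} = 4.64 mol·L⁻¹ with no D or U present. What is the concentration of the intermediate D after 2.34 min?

The intermediate concentration in a first-order A→B→C sequence is C_D = k₁C_{A0}(e^(−k₁t) − e^(−k₂t))/(k₂−k₁).
e^(−k₁t) = e^(−0.0992×2.34) = e^(−0.2321) = 0.7928; e^(−k₂t) = e^(−2.230) = 0.1075.
C_D = 0.0992×4.64/(0.953−0.0992) × (0.7928−0.1075) = 0.5391×0.6853 = 0.3695 mol·L⁻¹.

0.369 mol·L⁻¹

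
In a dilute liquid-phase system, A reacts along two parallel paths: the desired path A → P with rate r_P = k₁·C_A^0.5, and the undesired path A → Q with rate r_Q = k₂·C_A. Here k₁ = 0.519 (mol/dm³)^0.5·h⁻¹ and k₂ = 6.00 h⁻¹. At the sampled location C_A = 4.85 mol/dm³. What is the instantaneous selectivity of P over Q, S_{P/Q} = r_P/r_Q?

S_{P/Q} = r_P/r_Q = (k₁·C_A^0.5)/(k₂·C_A) = (k₁/k₂)·C_A^-0.5.
= (0.519×4.850^0.5) / (6.00×4.850) = 1.143/29.10 = 0.0393.

0.0393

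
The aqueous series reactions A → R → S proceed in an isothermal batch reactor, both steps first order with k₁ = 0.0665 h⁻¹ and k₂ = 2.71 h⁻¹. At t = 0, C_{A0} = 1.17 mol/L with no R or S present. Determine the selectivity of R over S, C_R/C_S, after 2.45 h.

0.165

Solving the coupled first-order balances gives C_R(t) = [k₁/(k₂−k₁)]·C_{A0}·(e^(−k₁t) − e^(−k₂t)).
e^(−k₁t) = e^(−0.0665×2.45) = e^(−0.1629) = 0.8497; e^(−k₂t) = e^(−6.639) = 0.001308.
C_R = 0.0665×1.17/(2.71−0.0665) × (0.8497−0.001308) = 0.02943×0.8483 = 0.02497 mol/L.
C_A = C_{A0}e^(−k₁t) = 0.9941 mol/L, so C_S = C_{A0}−C_A−C_R = 0.1509 mol/L; C_R/C_S = 0.165.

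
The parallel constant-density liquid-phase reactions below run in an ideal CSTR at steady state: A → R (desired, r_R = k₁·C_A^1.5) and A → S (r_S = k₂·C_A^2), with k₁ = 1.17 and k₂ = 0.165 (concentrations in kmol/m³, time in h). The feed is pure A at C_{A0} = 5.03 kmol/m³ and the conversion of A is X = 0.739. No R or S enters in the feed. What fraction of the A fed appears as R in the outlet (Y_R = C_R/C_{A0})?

0.636

Exit C_A = C_{A0}(1−X) = 5.03×0.261 = 1.313 kmol/m³.
Rates in a CSTR are evaluated at the outlet concentration: r_R = 1.17×1.313^1.5 = 1.760, r_S = 0.165×1.313^2 = 0.2844.
Fraction of consumed A going to R: r_R/(r_R+r_S) = 0.8609.
C_R = 0.8609·C_{A0}·X = 0.8609×5.03×0.739 = 3.20 kmol/m³; Y_R = C_R/C_{A0} = 0.636.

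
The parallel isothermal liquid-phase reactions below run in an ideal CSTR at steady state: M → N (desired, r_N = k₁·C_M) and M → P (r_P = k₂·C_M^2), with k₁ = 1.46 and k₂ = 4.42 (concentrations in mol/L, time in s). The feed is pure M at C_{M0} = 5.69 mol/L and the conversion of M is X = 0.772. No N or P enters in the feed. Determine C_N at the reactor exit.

Exit C_M = C_{M0}(1−X) = 5.69×0.228 = 1.297 mol/L.
A CSTR operates uniformly at the exit composition, giving r_N = 1.894 and r_P = 7.439 (each k·C_M^n at C_M = 1.297).
Fraction of consumed M going to N: r_N/(r_N+r_P) = 0.2029.
C_N = 0.2029·C_{M0}·X = 0.2029×5.69×0.772 = 0.891 mol/L.

0.891 mol/L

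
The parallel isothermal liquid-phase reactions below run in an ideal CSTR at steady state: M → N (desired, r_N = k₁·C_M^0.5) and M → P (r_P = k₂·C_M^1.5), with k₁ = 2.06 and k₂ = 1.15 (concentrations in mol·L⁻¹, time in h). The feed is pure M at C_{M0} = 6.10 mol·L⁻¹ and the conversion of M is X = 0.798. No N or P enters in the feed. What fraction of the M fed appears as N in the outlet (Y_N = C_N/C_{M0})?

0.473

Exit C_M = C_{M0}(1−X) = 6.10×0.202 = 1.232 mol·L⁻¹.
Rates in a CSTR are evaluated at the outlet concentration: r_N = 2.06×1.232^0.5 = 2.287, r_P = 1.15×1.232^1.5 = 1.573.
Fraction of consumed M going to N: r_N/(r_N+r_P) = 0.5925.
C_N = 0.5925·C_{M0}·X = 0.5925×6.10×0.798 = 2.88 mol·L⁻¹; Y_N = C_N/C_{M0} = 0.473.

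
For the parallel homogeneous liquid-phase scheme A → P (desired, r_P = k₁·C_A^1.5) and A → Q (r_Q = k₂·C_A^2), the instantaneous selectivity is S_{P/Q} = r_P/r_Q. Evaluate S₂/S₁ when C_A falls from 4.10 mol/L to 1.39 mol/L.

S_{P/Q} = (k₁/k₂)·C_A^-0.5, so S₂/S₁ = (C_{A,2}/C_{A,1})^-0.5.
= (1.39/4.10)^(-0.5) = (0.3390)^(-0.5) = 1.72.

1.72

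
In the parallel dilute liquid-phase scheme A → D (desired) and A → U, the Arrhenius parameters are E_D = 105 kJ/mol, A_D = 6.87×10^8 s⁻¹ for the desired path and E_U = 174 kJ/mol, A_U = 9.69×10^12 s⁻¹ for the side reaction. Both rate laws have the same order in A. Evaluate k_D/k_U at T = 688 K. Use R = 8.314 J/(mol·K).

Since both paths have the same order in A, the concentration cancels and S_{D/U} = k_D/k_U = (A_D/A_U)·exp[(E_U−E_D)/(RT)].
(E_U−E_D)/(RT) = (174−105)×10³/(8.314×688) = 69000/5720 = 12.06.
k_D/k_U = (6.87×10^8/9.69×10^12)·exp(12.06) = 7.090×10^-5 × 1.733×10^5 = 12.3.

12.3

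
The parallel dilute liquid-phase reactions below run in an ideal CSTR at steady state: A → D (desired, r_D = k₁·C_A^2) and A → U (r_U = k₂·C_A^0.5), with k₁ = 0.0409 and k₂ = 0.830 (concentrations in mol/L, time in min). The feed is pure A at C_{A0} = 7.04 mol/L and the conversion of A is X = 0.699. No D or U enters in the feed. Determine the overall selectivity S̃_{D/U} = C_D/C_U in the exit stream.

0.152

Exit C_A = C_{A0}(1−X) = 7.04×0.301 = 2.119 mol/L.
Rates in a CSTR are evaluated at the outlet concentration: r_D = 0.0409×2.119^2 = 0.1837, r_U = 0.830×2.119^0.5 = 1.208.
Overall selectivity = C_D/C_U = r_Dτ/(r_Uτ) = r_D/r_U = 0.152.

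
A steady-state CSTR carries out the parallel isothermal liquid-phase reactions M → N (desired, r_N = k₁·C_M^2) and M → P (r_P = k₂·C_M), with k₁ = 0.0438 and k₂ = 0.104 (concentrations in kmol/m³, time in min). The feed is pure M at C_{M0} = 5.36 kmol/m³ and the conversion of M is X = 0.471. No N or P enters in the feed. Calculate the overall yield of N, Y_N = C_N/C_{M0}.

Exit C_M = C_{M0}(1−X) = 5.36×0.529 = 2.835 kmol/m³.
In a CSTR the entire volume is at exit conditions, so r_N = 0.0438×2.835^2 = 0.3521 and r_P = 0.104×2.835 = 0.2949.
Fraction of consumed M going to N: r_N/(r_N+r_P) = 0.5442.
C_N = 0.5442·C_{M0}·X = 0.5442×5.36×0.471 = 1.37 kmol/m³; Y_N = C_N/C_{M0} = 0.256.

0.256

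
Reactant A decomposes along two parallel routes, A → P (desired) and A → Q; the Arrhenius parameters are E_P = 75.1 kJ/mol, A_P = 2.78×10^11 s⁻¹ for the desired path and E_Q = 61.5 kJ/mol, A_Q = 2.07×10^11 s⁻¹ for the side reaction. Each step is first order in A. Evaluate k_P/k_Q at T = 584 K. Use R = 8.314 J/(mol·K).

Since both paths have the same order in A, the concentration cancels and S_{P/Q} = k_P/k_Q = (A_P/A_Q)·exp[(E_Q−E_P)/(RT)].
(E_Q−E_P)/(RT) = (61.5−75.1)×10³/(8.314×584) = -13600/4855 = -2.801.
k_P/k_Q = (2.78×10^11/2.07×10^11)·exp(-2.801) = 1.343 × 0.06075 = 0.0816.
Since E_P > E_Q, raising the temperature improves selectivity toward P.

0.0816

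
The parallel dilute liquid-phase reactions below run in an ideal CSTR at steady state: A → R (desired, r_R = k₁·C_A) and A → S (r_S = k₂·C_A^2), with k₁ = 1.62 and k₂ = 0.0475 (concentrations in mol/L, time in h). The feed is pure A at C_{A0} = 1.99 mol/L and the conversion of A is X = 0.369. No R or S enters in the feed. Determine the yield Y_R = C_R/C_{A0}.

0.356

Exit C_A = C_{A0}(1−X) = 1.99×0.631 = 1.256 mol/L.
Rates in a CSTR are evaluated at the outlet concentration: r_R = 1.62×1.256 = 2.034, r_S = 0.0475×1.256^2 = 0.07490.
Fraction of consumed A going to R: r_R/(r_R+r_S) = 0.9645.
C_R = 0.9645·C_{A0}·X = 0.9645×1.99×0.369 = 0.708 mol/L; Y_R = C_R/C_{A0} = 0.356.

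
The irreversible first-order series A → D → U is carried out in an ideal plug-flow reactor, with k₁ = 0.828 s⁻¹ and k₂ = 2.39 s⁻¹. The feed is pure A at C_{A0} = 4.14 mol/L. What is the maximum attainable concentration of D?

0.818 mol/L

For a first-order series the maximum intermediate yield is C_{D,max}/C_{A0} = (k₁/k₂)^[k₂/(k₂−k₁)].
= (0.828/2.39)^(2.39/(2.39−0.828)) = (0.3464)^(1.530) = 0.1975.
C_{D,max} = 0.1975×4.14 = 0.818 mol/L.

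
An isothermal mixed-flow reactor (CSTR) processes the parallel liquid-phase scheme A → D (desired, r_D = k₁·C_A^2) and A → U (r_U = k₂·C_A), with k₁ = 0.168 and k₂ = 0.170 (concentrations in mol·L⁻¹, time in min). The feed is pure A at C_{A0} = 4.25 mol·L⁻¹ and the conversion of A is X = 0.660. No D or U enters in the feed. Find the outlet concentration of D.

Exit C_A = C_{A0}(1−X) = 4.25×0.340 = 1.445 mol·L⁻¹.
Rates in a CSTR are evaluated at the outlet concentration: r_D = 0.168×1.445^2 = 0.3508, r_U = 0.170×1.445 = 0.2456.
Fraction of consumed A going to D: r_D/(r_D+r_U) = 0.5881.
C_D = 0.5881·C_{A0}·X = 0.5881×4.25×0.660 = 1.65 mol·L⁻¹.

1.65 mol·L⁻¹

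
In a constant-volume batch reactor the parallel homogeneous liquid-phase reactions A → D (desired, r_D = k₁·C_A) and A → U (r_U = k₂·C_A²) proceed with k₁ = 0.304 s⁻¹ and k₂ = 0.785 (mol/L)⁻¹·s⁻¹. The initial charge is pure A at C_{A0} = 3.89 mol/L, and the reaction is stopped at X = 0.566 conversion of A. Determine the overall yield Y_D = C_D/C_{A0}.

0.0720

C_A = C_{A0}(1−X) = 1.688 mol/L.
Along a PFR/batch, dC_D/dC_A = −r_D/(r_D+r_U) = −k₁/(k₁+k₂·C_A).
Integrating from C_{A0} to C_A: C_D = (0.304/0.785)·ln[(0.304+0.785·3.89)/(0.304+0.785·1.69)] = 0.3873·ln(3.358/1.629) = 0.2800 mol/L.
Y_D = C_D/C_{A0} = 0.2800/3.89 = 0.0720.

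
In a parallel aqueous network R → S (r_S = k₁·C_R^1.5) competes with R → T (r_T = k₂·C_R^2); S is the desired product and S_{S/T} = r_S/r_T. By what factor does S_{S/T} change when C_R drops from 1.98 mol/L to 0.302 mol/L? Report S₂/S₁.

2.56

S_{S/T} = (k₁/k₂)·C_R^-0.5, so S₂/S₁ = (C_{R,2}/C_{R,1})^-0.5.
= (0.302/1.98)^(-0.5) = (0.1525)^(-0.5) = 2.56.
Selectivity toward S rises as C_R falls — low-concentration operation is favoured.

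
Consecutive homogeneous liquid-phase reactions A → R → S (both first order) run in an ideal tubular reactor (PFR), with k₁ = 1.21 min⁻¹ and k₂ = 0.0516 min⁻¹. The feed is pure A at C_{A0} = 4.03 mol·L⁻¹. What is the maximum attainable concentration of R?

At the optimum, C_{R,max}/C_{A0} = (k₁/k₂)^[k₂/(k₂−k₁)].
= (1.21/0.0516)^(0.0516/(0.0516−1.21)) = (23.45)^(-0.04454) = 0.8689.
C_{R,max} = 0.8689×4.03 = 3.50 mol·L⁻¹.

3.50 mol·L⁻¹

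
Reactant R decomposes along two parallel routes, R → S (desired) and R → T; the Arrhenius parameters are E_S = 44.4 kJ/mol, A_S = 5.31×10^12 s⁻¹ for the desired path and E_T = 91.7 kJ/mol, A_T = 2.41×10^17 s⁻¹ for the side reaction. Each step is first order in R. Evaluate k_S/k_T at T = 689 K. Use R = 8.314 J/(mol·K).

With equal orders, S_{S/T} = k_S/k_T = (A_S/A_T)·exp[(E_T−E_S)/(RT)].
(E_T−E_S)/(RT) = (91.7−44.4)×10³/(8.314×689) = 47300/5728 = 8.257.
k_S/k_T = (5.31×10^12/2.41×10^17)·exp(8.257) = 2.203×10^-5 × 3855 = 0.0849.

0.0849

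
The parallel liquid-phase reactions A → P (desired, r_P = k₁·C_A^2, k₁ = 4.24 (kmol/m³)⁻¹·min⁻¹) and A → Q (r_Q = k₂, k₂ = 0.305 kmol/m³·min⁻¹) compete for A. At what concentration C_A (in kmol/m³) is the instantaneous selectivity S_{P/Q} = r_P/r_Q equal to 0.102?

0.0857 kmol/m³

S_{P/Q} = (k₁/k₂)·C_A^2 ⇒ C_A = (S·k₂/k₁)^(0.5).
= (0.102×0.305/4.24)^(0.5) = (0.007337)^(0.5) = 0.0857 kmol/m³.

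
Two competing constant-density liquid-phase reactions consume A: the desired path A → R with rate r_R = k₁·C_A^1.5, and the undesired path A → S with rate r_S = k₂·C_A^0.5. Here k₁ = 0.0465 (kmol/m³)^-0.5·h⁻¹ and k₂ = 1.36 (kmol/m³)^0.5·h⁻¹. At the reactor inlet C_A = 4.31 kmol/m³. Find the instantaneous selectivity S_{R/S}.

S_{R/S} = r_R/r_S = (k₁·C_A^1.5)/(k₂·C_A^0.5) = (k₁/k₂)·C_A.
= (0.0465×4.310^1.5) / (1.36×4.310^0.5) = 0.4161/2.823 = 0.147.

0.147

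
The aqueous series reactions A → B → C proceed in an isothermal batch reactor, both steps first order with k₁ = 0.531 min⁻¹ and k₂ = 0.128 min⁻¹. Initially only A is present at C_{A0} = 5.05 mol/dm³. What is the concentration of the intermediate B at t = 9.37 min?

Solving the coupled first-order balances gives C_B(t) = [k₁/(k₂−k₁)]·C_{A0}·(e^(−k₁t) − e^(−k₂t)).
e^(−k₁t) = e^(−0.531×9.37) = e^(−4.975) = 0.006905; e^(−k₂t) = e^(−1.199) = 0.3014.
C_B = 0.531×5.05/(0.128−0.531) × (0.006905−0.3014) = (-6.654)×(-0.2945) = 1.959 mol/dm³.

1.96 mol/dm³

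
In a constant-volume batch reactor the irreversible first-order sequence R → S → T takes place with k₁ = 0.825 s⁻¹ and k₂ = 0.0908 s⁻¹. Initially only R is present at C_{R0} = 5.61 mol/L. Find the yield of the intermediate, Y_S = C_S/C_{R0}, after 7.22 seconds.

Solving the coupled first-order balances gives C_S(t) = [k₁/(k₂−k₁)]·C_{R0}·(e^(−k₁t) − e^(−k₂t)).
e^(−k₁t) = e^(−0.825×7.22) = e^(−5.956) = 0.002589; e^(−k₂t) = e^(−0.6556) = 0.5191.
C_S = 0.825×5.61/(0.0908−0.825) × (0.002589−0.5191) = (-6.304)×(-0.5166) = 3.256 mol/L.
Y_S = C_S/C_{R0} = 3.256/5.61 = 0.580.

0.580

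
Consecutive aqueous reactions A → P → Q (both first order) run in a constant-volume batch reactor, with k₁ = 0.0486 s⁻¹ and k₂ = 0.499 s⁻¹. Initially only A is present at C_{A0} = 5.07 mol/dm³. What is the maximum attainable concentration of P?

At the optimum, C_{P,max}/C_{A0} = (k₁/k₂)^[k₂/(k₂−k₁)].
= (0.0486/0.499)^(0.499/(0.499−0.0486)) = (0.09739)^(1.108) = 0.07575.
C_{P,max} = 0.07575×5.07 = 0.384 mol/dm³.

0.384 mol/dm³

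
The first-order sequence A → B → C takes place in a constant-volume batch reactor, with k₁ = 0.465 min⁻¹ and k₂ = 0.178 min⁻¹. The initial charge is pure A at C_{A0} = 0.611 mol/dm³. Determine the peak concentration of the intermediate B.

0.337 mol/dm³

Evaluating C_B at t_opt = ln(k₂/k₁)/(k₂−k₁) gives C_{B,max}/C_{A0} = (k₁/k₂)^[k₂/(k₂−k₁)].
= (0.465/0.178)^(0.178/(0.178−0.465)) = (2.612)^(-0.6202) = 0.5513.
C_{B,max} = 0.5513×0.611 = 0.337 mol/dm³.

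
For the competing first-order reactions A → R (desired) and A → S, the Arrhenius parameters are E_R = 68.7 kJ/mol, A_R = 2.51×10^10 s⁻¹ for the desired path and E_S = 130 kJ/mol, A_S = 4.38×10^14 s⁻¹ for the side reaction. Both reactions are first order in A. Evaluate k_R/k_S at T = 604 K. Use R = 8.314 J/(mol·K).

11.5

With equal orders, S_{R/S} = k_R/k_S = (A_R/A_S)·exp[(E_S−E_R)/(RT)].
(E_S−E_R)/(RT) = (130−68.7)×10³/(8.314×604) = 61300/5022 = 12.21.
k_R/k_S = (2.51×10^10/4.38×10^14)·exp(12.21) = 5.731×10^-5 × 2.002×10^5 = 11.5.
Since E_R < E_S, lowering the temperature improves selectivity toward R.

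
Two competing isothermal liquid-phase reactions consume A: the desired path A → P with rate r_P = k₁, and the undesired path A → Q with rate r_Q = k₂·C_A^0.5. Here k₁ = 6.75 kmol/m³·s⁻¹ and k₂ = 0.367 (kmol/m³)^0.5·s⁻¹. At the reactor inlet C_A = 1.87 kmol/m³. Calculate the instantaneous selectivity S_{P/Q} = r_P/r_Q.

13.4

S_{P/Q} = r_P/r_Q = (k₁)/(k₂·C_A^0.5) = (k₁/k₂)·C_A^-0.5.
= (6.75) / (0.367×1.870^0.5) = 6.750/0.5019 = 13.4.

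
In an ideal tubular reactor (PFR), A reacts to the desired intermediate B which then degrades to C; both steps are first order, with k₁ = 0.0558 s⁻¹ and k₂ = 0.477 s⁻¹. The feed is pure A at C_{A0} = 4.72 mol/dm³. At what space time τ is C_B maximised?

Setting dC_B/dτ = 0 gives τ_opt = ln(k₂/k₁)/(k₂−k₁).
= ln(0.477/0.0558)/(0.477−0.0558) = ln(8.548)/0.4212 = 2.146/0.4212 = 5.09 s.

5.09 s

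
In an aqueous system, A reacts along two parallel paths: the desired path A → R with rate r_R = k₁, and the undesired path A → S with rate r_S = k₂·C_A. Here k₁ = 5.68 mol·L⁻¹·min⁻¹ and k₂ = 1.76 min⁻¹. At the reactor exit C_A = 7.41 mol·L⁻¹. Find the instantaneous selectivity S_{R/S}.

S_{R/S} = r_R/r_S = (k₁)/(k₂·C_A) = (k₁/k₂)·C_A⁻¹.
= (5.68) / (1.76×7.410) = 5.680/13.04 = 0.436.
The undesired path is higher order in A, so low C_A (CSTR or dilute feed) favours R.

0.436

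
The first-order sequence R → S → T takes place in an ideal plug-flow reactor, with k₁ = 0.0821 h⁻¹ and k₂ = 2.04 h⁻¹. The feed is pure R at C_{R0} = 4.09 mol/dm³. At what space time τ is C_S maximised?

1.64 h

Setting dC_S/dτ = 0 gives τ_opt = ln(k₂/k₁)/(k₂−k₁).
= ln(2.04/0.0821)/(2.04−0.0821) = ln(24.85)/1.958 = 3.213/1.958 = 1.64 h.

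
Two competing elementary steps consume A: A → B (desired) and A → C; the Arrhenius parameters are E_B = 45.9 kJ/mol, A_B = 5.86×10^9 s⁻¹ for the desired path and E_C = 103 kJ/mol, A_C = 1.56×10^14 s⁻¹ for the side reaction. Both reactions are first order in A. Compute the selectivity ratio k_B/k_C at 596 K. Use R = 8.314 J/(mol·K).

3.80

k_B/k_C = (A_B/A_C)·exp[−(E_B−E_C)/(RT)] = (A_B/A_C)·exp[(E_C−E_B)/(RT)].
(E_C−E_B)/(RT) = (103−45.9)×10³/(8.314×596) = 57100/4955 = 11.52.
k_B/k_C = (5.86×10^9/1.56×10^14)·exp(11.52) = 3.756×10^-5 × 1.011×10^5 = 3.80.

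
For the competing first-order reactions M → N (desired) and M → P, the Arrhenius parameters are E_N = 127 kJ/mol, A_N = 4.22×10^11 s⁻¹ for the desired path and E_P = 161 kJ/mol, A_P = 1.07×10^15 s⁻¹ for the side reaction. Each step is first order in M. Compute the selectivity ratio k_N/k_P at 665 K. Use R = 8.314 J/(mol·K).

Since both paths have the same order in M, the concentration cancels and S_{N/P} = k_N/k_P = (A_N/A_P)·exp[(E_P−E_N)/(RT)].
(E_P−E_N)/(RT) = (161−127)×10³/(8.314×665) = 34000/5529 = 6.150.
k_N/k_P = (4.22×10^11/1.07×10^15)·exp(6.150) = 3.944×10^-4 × 468.5 = 0.185.

0.185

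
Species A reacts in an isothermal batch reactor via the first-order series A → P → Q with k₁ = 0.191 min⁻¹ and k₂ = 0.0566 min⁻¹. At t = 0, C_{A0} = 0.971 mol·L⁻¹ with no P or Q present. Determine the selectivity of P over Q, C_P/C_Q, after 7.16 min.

For first-order series with pure A initially, C_P(t) = k₁C_{A0}/(k₂−k₁)·(e^(−k₁t) − e^(−k₂t)).
e^(−k₁t) = e^(−0.191×7.16) = e^(−1.368) = 0.2547; e^(−k₂t) = e^(−0.4053) = 0.6668.
C_P = 0.191×0.971/(0.0566−0.191) × (0.2547−0.6668) = (-1.380)×(-0.4121) = 0.5686 mol·L⁻¹.
C_A = C_{A0}e^(−k₁t) = 0.2473 mol·L⁻¹, so C_Q = C_{A0}−C_A−C_P = 0.1550 mol·L⁻¹; C_P/C_Q = 3.67.

3.67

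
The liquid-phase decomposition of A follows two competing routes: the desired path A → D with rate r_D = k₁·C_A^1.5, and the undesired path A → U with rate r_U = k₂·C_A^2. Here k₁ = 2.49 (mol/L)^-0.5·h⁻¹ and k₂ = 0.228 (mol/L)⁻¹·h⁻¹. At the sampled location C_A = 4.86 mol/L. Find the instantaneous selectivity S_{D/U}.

4.95

S_{D/U} = r_D/r_U = (k₁·C_A^1.5)/(k₂·C_A^2) = (k₁/k₂)·C_A^-0.5.
= (2.49×4.860^1.5) / (0.228×4.860^2) = 26.68/5.385 = 4.95.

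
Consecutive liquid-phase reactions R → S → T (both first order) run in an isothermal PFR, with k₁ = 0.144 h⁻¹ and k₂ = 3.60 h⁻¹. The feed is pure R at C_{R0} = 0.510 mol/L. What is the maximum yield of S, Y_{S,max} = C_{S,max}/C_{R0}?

0.0350

For a first-order series the maximum intermediate yield is C_{S,max}/C_{R0} = (k₁/k₂)^[k₂/(k₂−k₁)].
= (0.144/3.60)^(3.60/(3.60−0.144)) = (0.04000)^(1.042) = 0.03498.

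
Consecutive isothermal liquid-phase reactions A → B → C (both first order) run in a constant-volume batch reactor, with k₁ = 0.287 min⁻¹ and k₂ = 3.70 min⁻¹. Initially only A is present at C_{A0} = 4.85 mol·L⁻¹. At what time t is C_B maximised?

The intermediate peaks when r₁ = r₂, i.e. k₁e^(−k₁t) = k₂e^(−k₂t), giving t_opt = ln(k₂/k₁)/(k₂−k₁).
= ln(3.70/0.287)/(3.70−0.287) = ln(12.89)/3.413 = 2.557/3.413 = 0.749 min.

0.749 min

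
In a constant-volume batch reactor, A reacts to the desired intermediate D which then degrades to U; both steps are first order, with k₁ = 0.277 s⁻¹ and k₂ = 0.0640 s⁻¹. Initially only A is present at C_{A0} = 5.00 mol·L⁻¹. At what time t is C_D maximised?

For first-order series the maximum of C_D occurs at t_opt = ln(k₂/k₁)/(k₂−k₁).
= ln(0.0640/0.277)/(0.0640−0.277) = ln(0.2310)/-0.2130 = -1.465/-0.2130 = 6.88 s.

6.88 s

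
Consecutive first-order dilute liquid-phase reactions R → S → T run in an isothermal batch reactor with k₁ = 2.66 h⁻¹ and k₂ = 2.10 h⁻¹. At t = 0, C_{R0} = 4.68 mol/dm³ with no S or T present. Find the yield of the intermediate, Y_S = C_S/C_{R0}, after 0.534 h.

The intermediate concentration in a first-order A→B→C sequence is C_S = k₁C_{R0}(e^(−k₁t) − e^(−k₂t))/(k₂−k₁).
e^(−k₁t) = e^(−2.66×0.534) = e^(−1.420) = 0.2416; e^(−k₂t) = e^(−1.121) = 0.3258.
C_S = 2.66×4.68/(2.10−2.66) × (0.2416−0.3258) = (-22.23)×(-0.08422) = 1.872 mol/dm³.
Y_S = C_S/C_{R0} = 1.872/4.68 = 0.400.

0.400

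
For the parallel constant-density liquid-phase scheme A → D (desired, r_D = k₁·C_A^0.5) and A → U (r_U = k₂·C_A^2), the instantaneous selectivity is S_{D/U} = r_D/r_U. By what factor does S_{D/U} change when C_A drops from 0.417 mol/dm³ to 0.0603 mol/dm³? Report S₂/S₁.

18.2

S_{D/U} = (k₁/k₂)·C_A^-1.5, so S₂/S₁ = (C_{A,2}/C_{A,1})^-1.5.
= (0.0603/0.417)^(-1.5) = (0.1446)^(-1.5) = 18.2.
Selectivity toward D rises as C_A falls — low-concentration operation is favoured.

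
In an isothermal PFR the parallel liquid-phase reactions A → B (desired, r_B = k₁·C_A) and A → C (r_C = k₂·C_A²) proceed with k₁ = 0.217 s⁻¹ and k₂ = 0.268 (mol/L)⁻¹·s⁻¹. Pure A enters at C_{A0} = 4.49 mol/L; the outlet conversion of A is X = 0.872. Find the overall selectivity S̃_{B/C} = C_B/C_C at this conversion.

C_A = C_{A0}(1−X) = 0.5747 mol/L.
Along a PFR/batch, dC_B/dC_A = −r_B/(r_B+r_C) = −k₁/(k₁+k₂·C_A).
Integrating from C_{A0} to C_A: C_B = (0.217/0.268)·ln[(0.217+0.268·4.49)/(0.217+0.268·0.575)] = 0.8097·ln(1.420/0.3710) = 1.087 mol/L.
C_C = (C_{A0}−C_A)−C_B = 2.828 mol/L; S̃_{B/C} = 1.087/2.828 = 0.384.

0.384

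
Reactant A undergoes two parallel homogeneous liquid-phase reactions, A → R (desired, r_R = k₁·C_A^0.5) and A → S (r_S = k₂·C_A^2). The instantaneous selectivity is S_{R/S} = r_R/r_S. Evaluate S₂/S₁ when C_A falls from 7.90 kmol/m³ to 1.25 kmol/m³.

S_{R/S} = (k₁/k₂)·C_A^-1.5, so S₂/S₁ = (C_{A,2}/C_{A,1})^-1.5.
= (1.25/7.90)^(-1.5) = (0.1582)^(-1.5) = 15.9.
Selectivity toward R rises as C_A falls — low-concentration operation is favoured.

15.9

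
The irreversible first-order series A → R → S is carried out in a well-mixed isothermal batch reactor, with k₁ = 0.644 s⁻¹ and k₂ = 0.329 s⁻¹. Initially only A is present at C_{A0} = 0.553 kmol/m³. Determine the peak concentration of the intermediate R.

At the optimum, C_{R,max}/C_{A0} = (k₁/k₂)^[k₂/(k₂−k₁)].
= (0.644/0.329)^(0.329/(0.329−0.644)) = (1.957)^(-1.044) = 0.4958.
C_{R,max} = 0.4958×0.553 = 0.274 kmol/m³.

0.274 kmol/m³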